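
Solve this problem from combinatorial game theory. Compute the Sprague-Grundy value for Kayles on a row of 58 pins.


Kayles: a move removes 1 or 2 adjacent pins from a contiguous row.
Removing pins from a row of k leaves two independent rows (a, b) with a + b = k - 1 (one pin) or a + b = k - 2 (two pins); an end removal gives a = 0.
By Sprague-Grundy, G(k) = mex{ G(a) XOR G(b) } over all these splits. G(0) = 0.
G(1): splits (0,0):0^0=0 -> mex({0}) = 1
G(2): splits (0,1):0^1=1 (0,0):0^0=0 -> mex({0, 1}) = 2
G(3): splits (0,2):0^2=2 (1,1):1^1=0 (0,1):0^1=1 -> mex({0, 1, 2}) = 3
G(4): splits (0,3):0^3=3 (1,2):1^2=3 (0,2):0^2=2 (1,1):1^1=0 -> mex({0, 2, 3}) = 1
G(5): splits (0,4):0^1=1 (1,3):1^3=2 (2,2):2^2=0 (0,3):0^3=3 (1,2):1^2=3 -> mex({0, 1, 2, 3}) = 4
G(6) = mex({0, 1, 2, 4}) = 3
G(7) = mex({0, 1, 3, 4, 5}) = 2
G(8) = mex({0, 2, 3, 5, 6}) = 1
G(9) = mex({0, 1, 2, 3, 6, 7}) = 4
G(10) = mex({0, 1, 3, 4, 5, 7}) = 2
G(11) = mex({0, 1, 2, 3, 4, 5}) = 6
G(12) = mex({0, 1, 2, 3, 5, 6, 7}) = 4
G(13) = mex({0, 2, 3, 4, 6, 7}) = 1
G(14) = mex({0, 1, 4, 5, 6, 7}) = 2
G(15) = mex({0, 1, 2, 3, 4, 5, 6}) = 7
G(16) = mex({0, 2, 3, 5, 6, 7}) = 1
G(17) = mex({0, 1, 2, 3, 5, 6, 7}) = 4
G(18) = mex({0, 1, 2, 4, 5, 6}) = 3
G(19) = mex({0, 1, 3, 4, 5, 7}) = 2
G(20) = mex({0, 2, 3, 4, 5, 6, 7}) = 1
G(21) = mex({0, 1, 2, 3, 5, 6, 7}) = 4
G(22) = mex({0, 1, 2, 3, 4, 5, 7}) = 6
G(23) = mex({0, 1, 2, 3, 4, 5, 6}) = 7
G(24) = mex({0, 1, 2, 3, 5, 6, 7}) = 4
G(25) = mex({0, 2, 3, 4, 6, 7}) = 1
G(26) = mex({0, 1, 3, 4, 5, 6, 7}) = 2
G(27) = mex({0, 1, 2, 3, 4, 5, 6, 7}) = 8
G(28) = mex({0, 1, 2, 3, 4, 6, 7, 8}) = 5
G(29) = mex({0, 1, 2, 3, 5, 6, 7, 8, 9}) = 4
G(30) = mex({0, 1, 2, 3, 4, 5, 6, 9, 10}) = 7
G(31) = mex({0, 1, 3, 4, 5, 7, 10, 11}) = 2
G(32) = mex({0, 2, 3, 4, 5, 6, 7, 9, 11}) = 1
G(33) = mex({0, 1, 2, 3, 4, 5, 6, 7, 9, 12}) = 8
G(34) = mex({0, 1, 2, 3, 4, 5, 7, 8, 11, 12}) = 6
G(35) = mex({0, 1, 2, 3, 4, 5, 6, 8, 9, 10, 11}) = 7
G(36) = mex({0, 1, 2, 3, 5, 6, 7, 9, 10}) = 4
G(37) = mex({0, 2, 3, 4, 6, 7, 9, 10, 11, 12}) = 1
G(38) = mex({0, 1, 3, 4, 5, 6, 7, 9, 10, 11, 12}) = 2
G(39) = mex({0, 1, 2, 4, 5, 6, 7, 9, 10, 12, 14}) = 3
G(40) = mex({0, 2, 3, 4, 6, 7, 11, 12, 14}) = 1
G(41) = mex({0, 1, 2, 3, 5, 6, 7, 9, 10, 11, 12}) = 4
G(42) = mex({0, 1, 2, 3, 4, 5, 6, 9, 10}) = 7
G(43) = mex({0, 1, 3, 4, 5, 7, 9, 10, 12, 15}) = 2
G(44) = mex({0, 2, 3, 4, 5, 6, 7, 9, 10, 12, 15}) = 1
G(45) = mex({0, 1, 2, 3, 4, 5, 6, 7, 9, 10, 12, 14}) = 8
G(46) = mex({0, 1, 3, 4, 5, 7, 8, 11, 12, 14}) = 2
G(47) = mex({0, 1, 2, 3, 4, 5, 6, 8, 9, 10, 11, 12}) = 7
G(48) = mex({0, 1, 2, 3, 5, 6, 7, 9, 10}) = 4
G(49) = mex({0, 2, 3, 4, 6, 7, 9, 10, 11, 12, 15}) = 1
G(50) = mex({0, 1, 4, 5, 6, 7, 9, 11, 12, 14, 15}) = 2
G(51) = mex({0, 1, 2, 3, 4, 5, 6, 7, 9, 12, 14, 15}) = 8
G(52) = mex({0, 2, 3, 4, 5, 6, 7, 8, 11, 12, 15}) = 1
G(53) = mex({0, 1, 2, 3, 5, 6, 7, 8, 9, 10, 11, 12}) = 4
G(54) = mex({0, 1, 2, 3, 4, 5, 6, 9, 10}) = 7
G(55) = mex({0, 1, 3, 4, 5, 7, 9, 10, 11, 12}) = 2
G(56) = mex({0, 2, 3, 4, 5, 6, 7, 9, 10, 11, 12, 13, 14}) = 1
G(57) = mex({0, 1, 2, 3, 5, 6, 7, 9, 10, 12, 13, 14, 15}) = 4
G(58) = mex({0, 1, 3, 4, 5, 7, 11, 12, 14, 15}) = 2
Therefore G(58) = 2.

2


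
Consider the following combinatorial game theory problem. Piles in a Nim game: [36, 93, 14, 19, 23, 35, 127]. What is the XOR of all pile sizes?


We need the XOR (exclusive or) of all pile sizes.
After XOR-ing pile 1 (size 36): 0 XOR 36 = 36
After XOR-ing pile 2 (size 93): 36 XOR 93 = 121
After XOR-ing pile 3 (size 14): 121 XOR 14 = 119
After XOR-ing pile 4 (size 19): 119 XOR 19 = 100
After XOR-ing pile 5 (size 23): 100 XOR 23 = 115
After XOR-ing pile 6 (size 35): 115 XOR 35 = 80
After XOR-ing pile 7 (size 127): 80 XOR 127 = 47
The Nim-value of this position is 47.

47


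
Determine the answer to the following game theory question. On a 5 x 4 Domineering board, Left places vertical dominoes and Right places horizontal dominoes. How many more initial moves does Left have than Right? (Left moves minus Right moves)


Board is 5 x 4 (rows x cols).
Left (vertical) placements: (rows-1) * cols = 4 * 4 = 16
Right (horizontal) placements: rows * (cols-1) = 5 * 3 = 15
Advantage = Left - Right = 16 - 15 = 1

1


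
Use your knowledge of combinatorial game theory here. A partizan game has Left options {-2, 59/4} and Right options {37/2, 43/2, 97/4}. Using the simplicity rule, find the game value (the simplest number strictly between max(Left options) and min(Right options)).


Left options: {-2, 59/4}, max = 59/4
Right options: {37/2, 43/2, 97/4}, min = 37/2
All options are numbers and max(Left) < min(Right), so by the simplicity theorem the value is the simplest (earliest-born) number strictly between 59/4 and 37/2.
Integers 15 through 18 all lie strictly between 59/4 and 37/2.
Among integers, the simplest (lowest birthday = smallest |n|; 0 is born on day 0, +-n on day n) is 15.
No non-integer in the interval can be simpler: if x is a non-integer in the interval, then floor(x) or ceil(x) also lies in the interval (the interval contains an integer), and both are proper prefixes of x's sign expansion, i.e. born earlier. So the game value is 15.
Game value = 15

15


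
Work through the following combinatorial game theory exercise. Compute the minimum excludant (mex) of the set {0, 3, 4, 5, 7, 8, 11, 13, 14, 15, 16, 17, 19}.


Set = {0, 3, 4, 5, 7, 8, 11, 13, 14, 15, 16, 17, 19}
0 is in the set.
1 is NOT in the set. This is the mex.
mex = 1

1


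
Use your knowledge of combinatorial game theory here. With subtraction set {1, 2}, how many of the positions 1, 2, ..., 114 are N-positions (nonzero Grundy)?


Subtraction set S = {1, 2}, so G(n) = n mod 3.
G(n) = 0 when n is a multiple of 3.
Multiples of 3 in [1, 114]: 38
N-positions (nonzero Grundy) = 114 - 38 = 76

76


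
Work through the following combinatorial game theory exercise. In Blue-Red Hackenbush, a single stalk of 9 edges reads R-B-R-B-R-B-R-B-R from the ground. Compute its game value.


Edges (from ground): R-B-R-B-R-B-R-B-R
By Berlekamp's sign-expansion rule, a Blue-Red Hackenbush stalk has the value of the surreal number whose sign sequence is the edge sequence with B -> + and R -> -.
Sign sequence: -+-+-+-+-
Trace the sign expansion in the surreal number tree, starting from 0:
Edge 1: R (sign -) -> bounds (-inf, 0), value = -1
Edge 2: B (sign +) -> bounds (-1, 0), value = -1/2
Edge 3: R (sign -) -> bounds (-1, -1/2), value = -3/4
Edge 4: B (sign +) -> bounds (-3/4, -1/2), value = -5/8
Edge 5: R (sign -) -> bounds (-3/4, -5/8), value = -11/16
Edge 6: B (sign +) -> bounds (-11/16, -5/8), value = -21/32
Edge 7: R (sign -) -> bounds (-11/16, -21/32), value = -43/64
Edge 8: B (sign +) -> bounds (-43/64, -21/32), value = -85/128
Edge 9: R (sign -) -> bounds (-43/64, -85/128), value = -171/256
Game value = -171/256

-171/256


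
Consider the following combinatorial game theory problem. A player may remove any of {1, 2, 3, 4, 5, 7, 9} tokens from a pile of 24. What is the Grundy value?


The subtraction set is S = {1, 2, 3, 4, 5, 7, 9}.
G(k) = mex{ G(k - s) : s in S, s <= k }. We compute iteratively: G(0) = 0.
G(1) = mex({0}) = 1
G(2) = mex({0, 1}) = 2
G(3) = mex({0, 1, 2}) = 3
G(4) = mex({0, 1, 2, 3}) = 4
G(5) = mex({0, 1, 2, 3, 4}) = 5
G(6) = mex({1, 2, 3, 4, 5}) = 0
G(7) = mex({0, 2, 3, 4, 5}) = 1
G(8) = mex({0, 1, 3, 4, 5}) = 2
G(9) = mex({0, 1, 2, 4, 5}) = 3
G(10) = mex({0, 1, 2, 3, 5}) = 4
G(11) = mex({0, 1, 2, 3, 4}) = 5
G(12) = mex({1, 2, 3, 4, 5}) = 0
G(13) = mex({0, 2, 3, 4, 5}) = 1
G(14) = mex({0, 1, 3, 4, 5}) = 2
Observe that G(6)..G(14) = 0, 1, 2, 3, 4, 5, 0, 1, 2 repeats G(0)..G(8) = 0, 1, 2, 3, 4, 5, 0, 1, 2.
For k >= max(S) = 9, G(k) is determined by the previous 9 values G(k-9)..G(k-1); a window of 9 consecutive values has recurred shifted by 6, so by induction G(k + 6) = G(k) for all k >= 0: the sequence is periodic from the start with period 6.
One period: G(0..5) = 0, 1, 2, 3, 4, 5.
24 mod 6 = 0, so G(24) = G(0) = 0.

0


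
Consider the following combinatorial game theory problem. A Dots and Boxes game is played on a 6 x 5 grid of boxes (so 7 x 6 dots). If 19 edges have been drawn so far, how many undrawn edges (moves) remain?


Grid: 6 x 5 boxes, i.e. 7 rows and 6 columns of dots.
Horizontal edges: (rows + 1) * cols = 7 * 5 = 35
Vertical edges: rows * (cols + 1) = 6 * 6 = 36
Total edges: 35 + 36 = 71
Edges drawn: 19
Remaining: 71 - 19 = 52

52


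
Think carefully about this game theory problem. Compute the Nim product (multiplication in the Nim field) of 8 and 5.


Nim multiplication is bilinear over XOR: (u XOR v) * w = (u*w) XOR (v*w).
So we split each operand into its bit components and XOR the pairwise Nim products.
8 = 8 (as XOR of powers of 2).
5 = 1 + 4 (as XOR of powers of 2).
Using the standard Nim-product table on single bits:
  2*2 = 3,   2*4 = 8,   2*8 = 12,
  4*4 = 6,   4*8 = 11,  8*8 = 13,
and  1*x = x (identity), k*l = l*k (commutative).
Pairwise Nim products:
  8 * 1 = 8
  8 * 4 = 11
XOR them: 8 XOR 11 = 3.
Result: 8 * 5 = 3 (in Nim).

3


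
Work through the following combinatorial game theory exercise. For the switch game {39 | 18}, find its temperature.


The game is {39 | 18}, a switch {a | b} with numbers a > b.
Cooling {a | b} by t gives {a - t | b + t}, which stops being hot when a - t = b + t, i.e. at t = (a - b)/2. So the temperature of a switch is (a - b)/2.
Temperature = (Left option - Right option) / 2
= (39 - (18)) / 2
= 21 / 2
= 21/2

21/2


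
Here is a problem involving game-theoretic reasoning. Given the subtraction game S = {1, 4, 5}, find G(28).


The subtraction set is S = {1, 4, 5}.
G(k) = mex{ G(k - s) : s in S, s <= k }. We compute iteratively: G(0) = 0.
G(1) = mex({0}) = 1
G(2) = mex({1}) = 0
G(3) = mex({0}) = 1
G(4) = mex({0, 1}) = 2
G(5) = mex({0, 1, 2}) = 3
G(6) = mex({0, 1, 3}) = 2
G(7) = mex({0, 1, 2}) = 3
G(8) = mex({1, 2, 3}) = 0
G(9) = mex({0, 2, 3}) = 1
G(10) = mex({1, 2, 3}) = 0
G(11) = mex({0, 2, 3}) = 1
G(12) = mex({0, 1, 3}) = 2
Observe that G(8)..G(12) = 0, 1, 0, 1, 2 repeats G(0)..G(4) = 0, 1, 0, 1, 2.
For k >= max(S) = 5, G(k) is determined by the previous 5 values G(k-5)..G(k-1); a window of 5 consecutive values has recurred shifted by 8, so by induction G(k + 8) = G(k) for all k >= 0: the sequence is periodic from the start with period 8.
One period: G(0..7) = 0, 1, 0, 1, 2, 3, 2, 3.
28 mod 8 = 4, so G(28) = G(4) = 2.

2


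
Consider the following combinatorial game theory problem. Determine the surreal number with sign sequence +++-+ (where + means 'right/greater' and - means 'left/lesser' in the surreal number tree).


Sign expansion: +++-+
Rule: track bounds (lo, hi), initially (-inf, +inf). On '+', the current value becomes lo and we move to the simplest number in (value, hi): value + 1 if hi = +inf, otherwise the midpoint (value + hi)/2. On '-', the current value becomes hi and we move to value - 1 if lo = -inf, otherwise the midpoint (lo + value)/2.
Start at 0.
Step 1: sign = +, move right. Bounds: (0, +inf). Value = 1
Step 2: sign = +, move right. Bounds: (1, +inf). Value = 2
Step 3: sign = +, move right. Bounds: (2, +inf). Value = 3
Step 4: sign = -, move left. Bounds: (2, 3). Value = 5/2
Step 5: sign = +, move right. Bounds: (5/2, 3). Value = 11/4
The surreal number with sign expansion +++-+ is 11/4.

11/4


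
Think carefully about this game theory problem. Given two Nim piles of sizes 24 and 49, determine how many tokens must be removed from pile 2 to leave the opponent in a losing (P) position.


Piles: 24 and 49
Current XOR: 24 XOR 49 = 41 (non-zero, so this is an N-position).
To make the XOR zero, we need to find a move that balances the piles.
For pile 2 (size 49): target = 49 XOR 41 = 24
We reduce pile 2 from 49 to 24.
Tokens removed: 49 - 24 = 25
Verification: 24 XOR 24 = 0

25


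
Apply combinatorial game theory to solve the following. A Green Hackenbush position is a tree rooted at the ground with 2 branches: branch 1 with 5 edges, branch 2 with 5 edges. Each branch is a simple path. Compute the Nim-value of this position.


The tree has 2 branches from the ground vertex.
In Green Hackenbush, the Nim-value of a simple path of length k is k.
Branch 1: length 5, Nim-value = 5
Branch 2: length 5, Nim-value = 5
Total Nim-value = XOR of all branch values:
0 XOR 5 = 5
5 XOR 5 = 0
Nim-value of the tree = 0

0


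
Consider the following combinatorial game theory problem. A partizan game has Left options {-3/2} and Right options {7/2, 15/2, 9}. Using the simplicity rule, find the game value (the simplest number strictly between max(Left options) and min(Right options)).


Left options: {-3/2}, max = -3/2
Right options: {7/2, 15/2, 9}, min = 7/2
All options are numbers and max(Left) < min(Right), so by the simplicity theorem the value is the simplest (earliest-born) number strictly between -3/2 and 7/2.
Integers -1 through 3 all lie strictly between -3/2 and 7/2.
Among integers, the simplest (lowest birthday = smallest |n|; 0 is born on day 0, +-n on day n) is 0.
No non-integer in the interval can be simpler: if x is a non-integer in the interval, then floor(x) or ceil(x) also lies in the interval (the interval contains an integer), and both are proper prefixes of x's sign expansion, i.e. born earlier. So the game value is 0.
Game value = 0

0


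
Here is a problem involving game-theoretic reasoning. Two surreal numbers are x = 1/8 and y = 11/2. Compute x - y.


x = 1/8, y = 11/2
Converting to common denominator: 8
x = 1/8, y = 44/8
x - y = 1/8 - 11/2 = -43/8

-43/8


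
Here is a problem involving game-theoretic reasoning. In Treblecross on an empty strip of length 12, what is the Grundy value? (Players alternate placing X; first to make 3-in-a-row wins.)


Treblecross: place X on empty cells; 3-in-a-row wins.
Playing within two cells of an existing X lets the opponent win at once, so sensible play treats the cells i-2..i+2 around each X as dead. The player left with no safe cell loses, so this is a normal-play take-away game on strips of safe cells.
Placing X at cell i (0-indexed) of a strip of k safe cells leaves independent strips of sizes max(0, i-2) and max(0, k-i-3). Hence G(k) = mex{ G(max(0,i-2)) XOR G(max(0,k-i-3)) : 0 <= i < k }, with G(0) = 0.
G(1): splits (0,0):0^0=0 -> mex({0}) = 1
G(2): splits (0,0):0^0=0 -> mex({0}) = 1
G(3): splits (0,0):0^0=0 -> mex({0}) = 1
G(4): splits (0,1):0^1=1 (0,0):0^0=0 -> mex({0, 1}) = 2
G(5): splits (0,2):0^1=1 (0,1):0^1=1 (0,0):0^0=0 -> mex({0, 1}) = 2
G(6) = mex({1}) = 0
G(7) = mex({0, 1, 2}) = 3
G(8) = mex({0, 1, 2}) = 3
G(9) = mex({0, 2}) = 1
G(10) = mex({0, 2, 3}) = 1
G(11) = mex({0, 3}) = 1
G(12) = mex({1, 3}) = 0
Therefore G(12) = 0.

0


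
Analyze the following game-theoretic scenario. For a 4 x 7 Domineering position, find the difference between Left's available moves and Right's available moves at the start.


Board is 4 x 7 (rows x cols).
Left (vertical) placements: (rows-1) * cols = 3 * 7 = 21
Right (horizontal) placements: rows * (cols-1) = 4 * 6 = 24
Advantage = Left - Right = 21 - 24 = -3

-3


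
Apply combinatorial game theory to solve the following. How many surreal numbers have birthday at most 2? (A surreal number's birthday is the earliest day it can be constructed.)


Day 0: {|} = 0 is born. Count = 1.
Day n: the number of surreal numbers born by day n is 2^(n+1) - 1.
By day 0: 2^1 - 1 = 1
By day 1: 2^2 - 1 = 3
By day 2: 2^3 - 1 = 7
By day 2: 7 surreal numbers.

7


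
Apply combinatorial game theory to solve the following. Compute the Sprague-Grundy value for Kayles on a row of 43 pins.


Kayles: a move removes 1 or 2 adjacent pins from a contiguous row.
Removing pins from a row of k leaves two independent rows (a, b) with a + b = k - 1 (one pin) or a + b = k - 2 (two pins); an end removal gives a = 0.
By Sprague-Grundy, G(k) = mex{ G(a) XOR G(b) } over all these splits. G(0) = 0.
G(1): splits (0,0):0^0=0 -> mex({0}) = 1
G(2): splits (0,1):0^1=1 (0,0):0^0=0 -> mex({0, 1}) = 2
G(3): splits (0,2):0^2=2 (1,1):1^1=0 (0,1):0^1=1 -> mex({0, 1, 2}) = 3
G(4): splits (0,3):0^3=3 (1,2):1^2=3 (0,2):0^2=2 (1,1):1^1=0 -> mex({0, 2, 3}) = 1
G(5): splits (0,4):0^1=1 (1,3):1^3=2 (2,2):2^2=0 (0,3):0^3=3 (1,2):1^2=3 -> mex({0, 1, 2, 3}) = 4
G(6) = mex({0, 1, 2, 4}) = 3
G(7) = mex({0, 1, 3, 4, 5}) = 2
G(8) = mex({0, 2, 3, 5, 6}) = 1
G(9) = mex({0, 1, 2, 3, 6, 7}) = 4
G(10) = mex({0, 1, 3, 4, 5, 7}) = 2
G(11) = mex({0, 1, 2, 3, 4, 5}) = 6
G(12) = mex({0, 1, 2, 3, 5, 6, 7}) = 4
G(13) = mex({0, 2, 3, 4, 6, 7}) = 1
G(14) = mex({0, 1, 4, 5, 6, 7}) = 2
G(15) = mex({0, 1, 2, 3, 4, 5, 6}) = 7
G(16) = mex({0, 2, 3, 5, 6, 7}) = 1
G(17) = mex({0, 1, 2, 3, 5, 6, 7}) = 4
G(18) = mex({0, 1, 2, 4, 5, 6}) = 3
G(19) = mex({0, 1, 3, 4, 5, 7}) = 2
G(20) = mex({0, 2, 3, 4, 5, 6, 7}) = 1
G(21) = mex({0, 1, 2, 3, 5, 6, 7}) = 4
G(22) = mex({0, 1, 2, 3, 4, 5, 7}) = 6
G(23) = mex({0, 1, 2, 3, 4, 5, 6}) = 7
G(24) = mex({0, 1, 2, 3, 5, 6, 7}) = 4
G(25) = mex({0, 2, 3, 4, 6, 7}) = 1
G(26) = mex({0, 1, 3, 4, 5, 6, 7}) = 2
G(27) = mex({0, 1, 2, 3, 4, 5, 6, 7}) = 8
G(28) = mex({0, 1, 2, 3, 4, 6, 7, 8}) = 5
G(29) = mex({0, 1, 2, 3, 5, 6, 7, 8, 9}) = 4
G(30) = mex({0, 1, 2, 3, 4, 5, 6, 9, 10}) = 7
G(31) = mex({0, 1, 3, 4, 5, 7, 10, 11}) = 2
G(32) = mex({0, 2, 3, 4, 5, 6, 7, 9, 11}) = 1
G(33) = mex({0, 1, 2, 3, 4, 5, 6, 7, 9, 12}) = 8
G(34) = mex({0, 1, 2, 3, 4, 5, 7, 8, 11, 12}) = 6
G(35) = mex({0, 1, 2, 3, 4, 5, 6, 8, 9, 10, 11}) = 7
G(36) = mex({0, 1, 2, 3, 5, 6, 7, 9, 10}) = 4
G(37) = mex({0, 2, 3, 4, 6, 7, 9, 10, 11, 12}) = 1
G(38) = mex({0, 1, 3, 4, 5, 6, 7, 9, 10, 11, 12}) = 2
G(39) = mex({0, 1, 2, 4, 5, 6, 7, 9, 10, 12, 14}) = 3
G(40) = mex({0, 2, 3, 4, 6, 7, 11, 12, 14}) = 1
G(41) = mex({0, 1, 2, 3, 5, 6, 7, 9, 10, 11, 12}) = 4
G(42) = mex({0, 1, 2, 3, 4, 5, 6, 9, 10}) = 7
G(43) = mex({0, 1, 3, 4, 5, 7, 9, 10, 12, 15}) = 2
Therefore G(43) = 2.

2


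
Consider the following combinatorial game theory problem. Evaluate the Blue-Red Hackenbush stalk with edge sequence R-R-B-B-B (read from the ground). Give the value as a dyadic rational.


Edges (from ground): R-R-B-B-B
By Berlekamp's sign-expansion rule, a Blue-Red Hackenbush stalk has the value of the surreal number whose sign sequence is the edge sequence with B -> + and R -> -.
Sign sequence: --+++
Trace the sign expansion in the surreal number tree, starting from 0:
Edge 1: R (sign -) -> bounds (-inf, 0), value = -1
Edge 2: R (sign -) -> bounds (-inf, -1), value = -2
Edge 3: B (sign +) -> bounds (-2, -1), value = -3/2
Edge 4: B (sign +) -> bounds (-3/2, -1), value = -5/4
Edge 5: B (sign +) -> bounds (-5/4, -1), value = -9/8
Game value = -9/8

-9/8


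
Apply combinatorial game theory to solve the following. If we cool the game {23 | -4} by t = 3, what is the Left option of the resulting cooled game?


Original game: {23 | -4} (a switch {a | b} with a > b).
Cooling by t (for t below the temperature (a - b)/2 = 27/2) taxes each move by t: {a | b} cooled by t is {a - t | b + t}.
Cooling amount: t = 3
Cooled Left option: 23 - 3 = 20
Cooled Right option: -4 + 3 = -1
Cooled game: {20 | -1}
Left option = 20

20


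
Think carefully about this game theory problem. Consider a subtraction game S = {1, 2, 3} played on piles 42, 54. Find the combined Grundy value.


Subtraction set: {1, 2, 3}
For this subtraction set, G(n) = n mod 4 (period = max + 1 = 4).
Pile 1 (size 42): G(42) = 42 mod 4 = 2
Pile 2 (size 54): G(54) = 54 mod 4 = 2
Total Grundy value = XOR of all: 2 XOR 2 = 0

0


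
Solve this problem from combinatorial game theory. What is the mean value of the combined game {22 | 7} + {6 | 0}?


G1 = {22 | 7}, G2 = {6 | 0}
Each is a switch {a | b} with numbers a > b; its mean value is (a + b)/2, and mean value is additive over game sums: m(G1 + G2) = m(G1) + m(G2).
Mean of G1 = (22 + (7))/2 = 29/2 = 29/2
Mean of G2 = (6 + (0))/2 = 6/2 = 3
Mean of G1 + G2 = 29/2 + 3 = 35/2

35/2


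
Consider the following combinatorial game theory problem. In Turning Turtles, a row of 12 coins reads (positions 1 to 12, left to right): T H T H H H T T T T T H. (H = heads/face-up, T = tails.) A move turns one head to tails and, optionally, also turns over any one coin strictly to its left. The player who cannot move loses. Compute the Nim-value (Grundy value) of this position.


Coins: T H T H H H T T T T T H
Key fact: a single head at position k behaves exactly like a Nim heap of size k (turning it to T and optionally flipping a coin at j < k corresponds to moving the heap from k to j, or to 0), and heads combine as a disjunctive sum (two heads at the same place would cancel, matching j XOR j = 0). So the Nim-value is the XOR of the 1-indexed positions of the heads.
Face-up positions (1-indexed): [2, 4, 5, 6, 12]
XOR 0 with 2: 0 XOR 2 = 2
XOR 2 with 4: 2 XOR 4 = 6
XOR 6 with 5: 6 XOR 5 = 3
XOR 3 with 6: 3 XOR 6 = 5
XOR 5 with 12: 5 XOR 12 = 9
Nim-value = 9

9


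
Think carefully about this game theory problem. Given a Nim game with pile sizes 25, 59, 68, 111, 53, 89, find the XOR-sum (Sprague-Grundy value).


We need the XOR (exclusive or) of all pile sizes.
After XOR-ing pile 1 (size 25): 0 XOR 25 = 25
After XOR-ing pile 2 (size 59): 25 XOR 59 = 34
After XOR-ing pile 3 (size 68): 34 XOR 68 = 102
After XOR-ing pile 4 (size 111): 102 XOR 111 = 9
After XOR-ing pile 5 (size 53): 9 XOR 53 = 60
After XOR-ing pile 6 (size 89): 60 XOR 89 = 101
The Nim-value of this position is 101.

101


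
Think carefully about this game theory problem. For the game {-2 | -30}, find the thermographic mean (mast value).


Game = {-2 | -30}, a switch {a | b} with numbers a > b.
Its thermograph has left wall a - t and right wall b + t, which meet at t = (a - b)/2, where both equal (a + b)/2. So the mast (mean value) is at (a + b)/2.
Mean = (-2 + (-30))/2 = -32/2 = -16

-16


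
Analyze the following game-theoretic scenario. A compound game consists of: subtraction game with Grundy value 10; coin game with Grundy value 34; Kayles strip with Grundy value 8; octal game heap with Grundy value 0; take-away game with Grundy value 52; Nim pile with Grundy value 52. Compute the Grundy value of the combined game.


By the Sprague-Grundy theorem, the Grundy value of a sum of games is the XOR of individual Grundy values.
subtraction game: Grundy value = 10. Running XOR: 0 XOR 10 = 10
coin game: Grundy value = 34. Running XOR: 10 XOR 34 = 40
Kayles strip: Grundy value = 8. Running XOR: 40 XOR 8 = 32
octal game heap: Grundy value = 0. Running XOR: 32 XOR 0 = 32
take-away game: Grundy value = 52. Running XOR: 32 XOR 52 = 20
Nim pile: Grundy value = 52. Running XOR: 20 XOR 52 = 32
The combined Grundy value is 32.

32


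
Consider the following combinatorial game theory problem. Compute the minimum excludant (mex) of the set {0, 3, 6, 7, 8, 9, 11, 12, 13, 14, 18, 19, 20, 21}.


Set = {0, 3, 6, 7, 8, 9, 11, 12, 13, 14, 18, 19, 20, 21}
0 is in the set.
1 is NOT in the set. This is the mex.
mex = 1

1


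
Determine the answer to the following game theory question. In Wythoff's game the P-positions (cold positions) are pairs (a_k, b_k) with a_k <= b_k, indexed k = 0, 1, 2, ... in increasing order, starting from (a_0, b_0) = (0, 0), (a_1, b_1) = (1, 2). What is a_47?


By Wythoff's theorem, a_k = floor(k * phi) and b_k = floor(k * phi^2) = a_k + k, where phi = (1 + sqrt(5))/2 is the golden ratio.
phi = (1 + sqrt(5))/2 = 1.618034
k = 47
k * phi = 47 * 1.618034 = 76.047597
a_47 = floor(k * phi) = 76

76


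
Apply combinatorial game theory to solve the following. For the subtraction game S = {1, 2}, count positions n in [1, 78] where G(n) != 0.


Subtraction set S = {1, 2}, so G(n) = n mod 3.
G(n) = 0 when n is a multiple of 3.
Multiples of 3 in [1, 78]: 26
N-positions (nonzero Grundy) = 78 - 26 = 52

52


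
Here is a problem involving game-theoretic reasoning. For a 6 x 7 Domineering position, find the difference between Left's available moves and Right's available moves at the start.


Board is 6 x 7 (rows x cols).
Left (vertical) placements: (rows-1) * cols = 5 * 7 = 35
Right (horizontal) placements: rows * (cols-1) = 6 * 6 = 36
Advantage = Left - Right = 35 - 36 = -1

-1


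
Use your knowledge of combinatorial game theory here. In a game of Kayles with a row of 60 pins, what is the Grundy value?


Kayles: a move removes 1 or 2 adjacent pins from a contiguous row.
Removing pins from a row of k leaves two independent rows (a, b) with a + b = k - 1 (one pin) or a + b = k - 2 (two pins); an end removal gives a = 0.
By Sprague-Grundy, G(k) = mex{ G(a) XOR G(b) } over all these splits. G(0) = 0.
G(1): splits (0,0):0^0=0 -> mex({0}) = 1
G(2): splits (0,1):0^1=1 (0,0):0^0=0 -> mex({0, 1}) = 2
G(3): splits (0,2):0^2=2 (1,1):1^1=0 (0,1):0^1=1 -> mex({0, 1, 2}) = 3
G(4): splits (0,3):0^3=3 (1,2):1^2=3 (0,2):0^2=2 (1,1):1^1=0 -> mex({0, 2, 3}) = 1
G(5): splits (0,4):0^1=1 (1,3):1^3=2 (2,2):2^2=0 (0,3):0^3=3 (1,2):1^2=3 -> mex({0, 1, 2, 3}) = 4
G(6) = mex({0, 1, 2, 4}) = 3
G(7) = mex({0, 1, 3, 4, 5}) = 2
G(8) = mex({0, 2, 3, 5, 6}) = 1
G(9) = mex({0, 1, 2, 3, 6, 7}) = 4
G(10) = mex({0, 1, 3, 4, 5, 7}) = 2
G(11) = mex({0, 1, 2, 3, 4, 5}) = 6
G(12) = mex({0, 1, 2, 3, 5, 6, 7}) = 4
G(13) = mex({0, 2, 3, 4, 6, 7}) = 1
G(14) = mex({0, 1, 4, 5, 6, 7}) = 2
G(15) = mex({0, 1, 2, 3, 4, 5, 6}) = 7
G(16) = mex({0, 2, 3, 5, 6, 7}) = 1
G(17) = mex({0, 1, 2, 3, 5, 6, 7}) = 4
G(18) = mex({0, 1, 2, 4, 5, 6}) = 3
G(19) = mex({0, 1, 3, 4, 5, 7}) = 2
G(20) = mex({0, 2, 3, 4, 5, 6, 7}) = 1
G(21) = mex({0, 1, 2, 3, 5, 6, 7}) = 4
G(22) = mex({0, 1, 2, 3, 4, 5, 7}) = 6
G(23) = mex({0, 1, 2, 3, 4, 5, 6}) = 7
G(24) = mex({0, 1, 2, 3, 5, 6, 7}) = 4
G(25) = mex({0, 2, 3, 4, 6, 7}) = 1
G(26) = mex({0, 1, 3, 4, 5, 6, 7}) = 2
G(27) = mex({0, 1, 2, 3, 4, 5, 6, 7}) = 8
G(28) = mex({0, 1, 2, 3, 4, 6, 7, 8}) = 5
G(29) = mex({0, 1, 2, 3, 5, 6, 7, 8, 9}) = 4
G(30) = mex({0, 1, 2, 3, 4, 5, 6, 9, 10}) = 7
G(31) = mex({0, 1, 3, 4, 5, 7, 10, 11}) = 2
G(32) = mex({0, 2, 3, 4, 5, 6, 7, 9, 11}) = 1
G(33) = mex({0, 1, 2, 3, 4, 5, 6, 7, 9, 12}) = 8
G(34) = mex({0, 1, 2, 3, 4, 5, 7, 8, 11, 12}) = 6
G(35) = mex({0, 1, 2, 3, 4, 5, 6, 8, 9, 10, 11}) = 7
G(36) = mex({0, 1, 2, 3, 5, 6, 7, 9, 10}) = 4
G(37) = mex({0, 2, 3, 4, 6, 7, 9, 10, 11, 12}) = 1
G(38) = mex({0, 1, 3, 4, 5, 6, 7, 9, 10, 11, 12}) = 2
G(39) = mex({0, 1, 2, 4, 5, 6, 7, 9, 10, 12, 14}) = 3
G(40) = mex({0, 2, 3, 4, 6, 7, 11, 12, 14}) = 1
G(41) = mex({0, 1, 2, 3, 5, 6, 7, 9, 10, 11, 12}) = 4
G(42) = mex({0, 1, 2, 3, 4, 5, 6, 9, 10}) = 7
G(43) = mex({0, 1, 3, 4, 5, 7, 9, 10, 12, 15}) = 2
G(44) = mex({0, 2, 3, 4, 5, 6, 7, 9, 10, 12, 15}) = 1
G(45) = mex({0, 1, 2, 3, 4, 5, 6, 7, 9, 10, 12, 14}) = 8
G(46) = mex({0, 1, 3, 4, 5, 7, 8, 11, 12, 14}) = 2
G(47) = mex({0, 1, 2, 3, 4, 5, 6, 8, 9, 10, 11, 12}) = 7
G(48) = mex({0, 1, 2, 3, 5, 6, 7, 9, 10}) = 4
G(49) = mex({0, 2, 3, 4, 6, 7, 9, 10, 11, 12, 15}) = 1
G(50) = mex({0, 1, 4, 5, 6, 7, 9, 11, 12, 14, 15}) = 2
G(51) = mex({0, 1, 2, 3, 4, 5, 6, 7, 9, 12, 14, 15}) = 8
G(52) = mex({0, 2, 3, 4, 5, 6, 7, 8, 11, 12, 15}) = 1
G(53) = mex({0, 1, 2, 3, 5, 6, 7, 8, 9, 10, 11, 12}) = 4
G(54) = mex({0, 1, 2, 3, 4, 5, 6, 9, 10}) = 7
G(55) = mex({0, 1, 3, 4, 5, 7, 9, 10, 11, 12}) = 2
G(56) = mex({0, 2, 3, 4, 5, 6, 7, 9, 10, 11, 12, 13, 14}) = 1
G(57) = mex({0, 1, 2, 3, 5, 6, 7, 9, 10, 12, 13, 14, 15}) = 4
G(58) = mex({0, 1, 3, 4, 5, 7, 11, 12, 14, 15}) = 2
G(59) = mex({0, 1, 2, 3, 4, 5, 6, 9, 10, 11, 12, 15}) = 7
G(60) = mex({0, 1, 2, 3, 5, 6, 7, 9, 10}) = 4
Therefore G(60) = 4.

4


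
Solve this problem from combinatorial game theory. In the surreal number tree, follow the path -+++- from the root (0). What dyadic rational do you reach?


Sign expansion: -+++-
Rule: track bounds (lo, hi), initially (-inf, +inf). On '+', the current value becomes lo and we move to the simplest number in (value, hi): value + 1 if hi = +inf, otherwise the midpoint (value + hi)/2. On '-', the current value becomes hi and we move to value - 1 if lo = -inf, otherwise the midpoint (lo + value)/2.
Start at 0.
Step 1: sign = -, move left. Bounds: (-inf, 0). Value = -1
Step 2: sign = +, move right. Bounds: (-1, 0). Value = -1/2
Step 3: sign = +, move right. Bounds: (-1/2, 0). Value = -1/4
Step 4: sign = +, move right. Bounds: (-1/4, 0). Value = -1/8
Step 5: sign = -, move left. Bounds: (-1/4, -1/8). Value = -3/16
The surreal number with sign expansion -+++- is -3/16.

-3/16


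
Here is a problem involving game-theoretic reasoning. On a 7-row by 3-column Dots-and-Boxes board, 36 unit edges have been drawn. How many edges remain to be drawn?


Grid: 7 x 3 boxes, i.e. 8 rows and 4 columns of dots.
Horizontal edges: (rows + 1) * cols = 8 * 3 = 24
Vertical edges: rows * (cols + 1) = 7 * 4 = 28
Total edges: 24 + 28 = 52
Edges drawn: 36
Remaining: 52 - 36 = 16

16


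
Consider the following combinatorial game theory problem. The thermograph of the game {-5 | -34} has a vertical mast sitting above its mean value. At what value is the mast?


Game = {-5 | -34}, a switch {a | b} with numbers a > b.
Its thermograph has left wall a - t and right wall b + t, which meet at t = (a - b)/2, where both equal (a + b)/2. So the mast (mean value) is at (a + b)/2.
Mean = (-5 + (-34))/2 = -39/2 = -39/2

-39/2


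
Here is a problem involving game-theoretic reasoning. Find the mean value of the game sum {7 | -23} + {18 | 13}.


G1 = {7 | -23}, G2 = {18 | 13}
Each is a switch {a | b} with numbers a > b; its mean value is (a + b)/2, and mean value is additive over game sums: m(G1 + G2) = m(G1) + m(G2).
Mean of G1 = (7 + (-23))/2 = -16/2 = -8
Mean of G2 = (18 + (13))/2 = 31/2 = 31/2
Mean of G1 + G2 = -8 + 31/2 = 15/2

15/2


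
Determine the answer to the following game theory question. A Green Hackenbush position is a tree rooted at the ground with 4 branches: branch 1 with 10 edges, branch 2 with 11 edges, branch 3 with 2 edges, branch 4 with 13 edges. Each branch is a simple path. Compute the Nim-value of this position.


The tree has 4 branches from the ground vertex.
In Green Hackenbush, the Nim-value of a simple path of length k is k.
Branch 1: length 10, Nim-value = 10
Branch 2: length 11, Nim-value = 11
Branch 3: length 2, Nim-value = 2
Branch 4: length 13, Nim-value = 13
Total Nim-value = XOR of all branch values:
0 XOR 10 = 10
10 XOR 11 = 1
1 XOR 2 = 3
3 XOR 13 = 14
Nim-value of the tree = 14

14


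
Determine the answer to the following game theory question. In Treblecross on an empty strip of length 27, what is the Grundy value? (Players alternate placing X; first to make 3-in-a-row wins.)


Treblecross: place X on empty cells; 3-in-a-row wins.
Playing within two cells of an existing X lets the opponent win at once, so sensible play treats the cells i-2..i+2 around each X as dead. The player left with no safe cell loses, so this is a normal-play take-away game on strips of safe cells.
Placing X at cell i (0-indexed) of a strip of k safe cells leaves independent strips of sizes max(0, i-2) and max(0, k-i-3). Hence G(k) = mex{ G(max(0,i-2)) XOR G(max(0,k-i-3)) : 0 <= i < k }, with G(0) = 0.
G(1): splits (0,0):0^0=0 -> mex({0}) = 1
G(2): splits (0,0):0^0=0 -> mex({0}) = 1
G(3): splits (0,0):0^0=0 -> mex({0}) = 1
G(4): splits (0,1):0^1=1 (0,0):0^0=0 -> mex({0, 1}) = 2
G(5): splits (0,2):0^1=1 (0,1):0^1=1 (0,0):0^0=0 -> mex({0, 1}) = 2
G(6) = mex({1}) = 0
G(7) = mex({0, 1, 2}) = 3
G(8) = mex({0, 1, 2}) = 3
G(9) = mex({0, 2}) = 1
G(10) = mex({0, 2, 3}) = 1
G(11) = mex({0, 3}) = 1
G(12) = mex({1, 3}) = 0
G(13) = mex({0, 1, 2, 3}) = 4
G(14) = mex({0, 1, 2}) = 3
G(15) = mex({0, 1, 2}) = 3
G(16) = mex({0, 1, 2, 4}) = 3
G(17) = mex({0, 1, 3, 4}) = 2
G(18) = mex({0, 1, 3, 4}) = 2
G(19) = mex({0, 1, 3, 5}) = 2
G(20) = mex({0, 1, 2, 3, 5}) = 4
G(21) = mex({0, 1, 2, 3, 5}) = 4
G(22) = mex({1, 2, 6}) = 0
G(23) = mex({0, 1, 2, 3, 4, 6}) = 5
G(24) = mex({0, 1, 2, 3, 4}) = 5
G(25) = mex({0, 1, 3, 4, 7}) = 2
G(26) = mex({0, 1, 3, 4, 5, 7}) = 2
G(27) = mex({0, 1, 3, 5}) = 2
Therefore G(27) = 2.

2


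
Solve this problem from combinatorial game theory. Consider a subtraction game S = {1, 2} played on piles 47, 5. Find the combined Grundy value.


Subtraction set: {1, 2}
For this subtraction set, G(n) = n mod 3 (period = max + 1 = 3).
Pile 1 (size 47): G(47) = 47 mod 3 = 2
Pile 2 (size 5): G(5) = 5 mod 3 = 2
Total Grundy value = XOR of all: 2 XOR 2 = 0

0


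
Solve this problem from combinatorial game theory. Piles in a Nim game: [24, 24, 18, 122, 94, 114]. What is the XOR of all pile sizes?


We need the XOR (exclusive or) of all pile sizes.
After XOR-ing pile 1 (size 24): 0 XOR 24 = 24
After XOR-ing pile 2 (size 24): 24 XOR 24 = 0
After XOR-ing pile 3 (size 18): 0 XOR 18 = 18
After XOR-ing pile 4 (size 122): 18 XOR 122 = 104
After XOR-ing pile 5 (size 94): 104 XOR 94 = 54
After XOR-ing pile 6 (size 114): 54 XOR 114 = 68
The Nim-value of this position is 68.

68


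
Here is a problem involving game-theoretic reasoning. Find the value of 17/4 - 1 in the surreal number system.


x = 17/4, y = 1
Converting to common denominator: 4
x = 17/4, y = 4/4
x - y = 17/4 - 1 = 13/4

13/4


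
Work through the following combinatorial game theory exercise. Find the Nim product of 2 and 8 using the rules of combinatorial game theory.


Nim multiplication is bilinear over XOR: (u XOR v) * w = (u*w) XOR (v*w).
So we split each operand into its bit components and XOR the pairwise Nim products.
2 = 2 (as XOR of powers of 2).
8 = 8 (as XOR of powers of 2).
Using the standard Nim-product table on single bits:
  2*2 = 3,   2*4 = 8,   2*8 = 12,
  4*4 = 6,   4*8 = 11,  8*8 = 13,
and  1*x = x (identity), k*l = l*k (commutative).
Pairwise Nim products:
  2 * 8 = 12
XOR them: 12 = 12.
Result: 2 * 8 = 12 (in Nim).

12


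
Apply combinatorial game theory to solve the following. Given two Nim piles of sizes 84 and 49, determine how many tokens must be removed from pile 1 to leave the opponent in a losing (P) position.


Piles: 84 and 49
Current XOR: 84 XOR 49 = 101 (non-zero, so this is an N-position).
To make the XOR zero, we need to find a move that balances the piles.
For pile 1 (size 84): target = 84 XOR 101 = 49
We reduce pile 1 from 84 to 49.
Tokens removed: 84 - 49 = 35
Verification: 49 XOR 49 = 0

35


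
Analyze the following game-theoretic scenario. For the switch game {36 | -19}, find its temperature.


The game is {36 | -19}, a switch {a | b} with numbers a > b.
Cooling {a | b} by t gives {a - t | b + t}, which stops being hot when a - t = b + t, i.e. at t = (a - b)/2. So the temperature of a switch is (a - b)/2.
Temperature = (Left option - Right option) / 2
= (36 - (-19)) / 2
= 55 / 2
= 55/2

55/2


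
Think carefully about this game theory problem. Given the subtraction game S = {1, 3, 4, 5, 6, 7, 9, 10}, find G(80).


The subtraction set is S = {1, 3, 4, 5, 6, 7, 9, 10}.
G(k) = mex{ G(k - s) : s in S, s <= k }. We compute iteratively: G(0) = 0.
G(1) = mex({0}) = 1
G(2) = mex({1}) = 0
G(3) = mex({0}) = 1
G(4) = mex({0, 1}) = 2
G(5) = mex({0, 1, 2}) = 3
G(6) = mex({0, 1, 3}) = 2
G(7) = mex({0, 1, 2}) = 3
G(8) = mex({0, 1, 2, 3}) = 4
G(9) = mex({0, 1, 2, 3, 4}) = 5
G(10) = mex({0, 1, 2, 3, 5}) = 4
G(11) = mex({0, 1, 2, 3, 4}) = 5
G(12) = mex({0, 1, 2, 3, 4, 5}) = 6
G(13) = mex({1, 2, 3, 4, 5, 6}) = 0
G(14) = mex({0, 2, 3, 4, 5}) = 1
G(15) = mex({1, 2, 3, 4, 5, 6}) = 0
G(16) = mex({0, 2, 3, 4, 5, 6}) = 1
G(17) = mex({0, 1, 3, 4, 5, 6}) = 2
G(18) = mex({0, 1, 2, 4, 5, 6}) = 3
G(19) = mex({0, 1, 3, 4, 5, 6}) = 2
G(20) = mex({0, 1, 2, 4, 5}) = 3
G(21) = mex({0, 1, 2, 3, 5, 6}) = 4
G(22) = mex({0, 1, 2, 3, 4, 6}) = 5
Observe that G(13)..G(22) = 0, 1, 0, 1, 2, 3, 2, 3, 4, 5 repeats G(0)..G(9) = 0, 1, 0, 1, 2, 3, 2, 3, 4, 5.
For k >= max(S) = 10, G(k) is determined by the previous 10 values G(k-10)..G(k-1); a window of 10 consecutive values has recurred shifted by 13, so by induction G(k + 13) = G(k) for all k >= 0: the sequence is periodic from the start with period 13.
One period: G(0..12) = 0, 1, 0, 1, 2, 3, 2, 3, 4, 5, 4, 5, 6.
80 mod 13 = 2, so G(80) = G(2) = 0.

0


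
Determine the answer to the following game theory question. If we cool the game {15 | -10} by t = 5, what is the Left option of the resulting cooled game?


Original game: {15 | -10} (a switch {a | b} with a > b).
Cooling by t (for t below the temperature (a - b)/2 = 25/2) taxes each move by t: {a | b} cooled by t is {a - t | b + t}.
Cooling amount: t = 5
Cooled Left option: 15 - 5 = 10
Cooled Right option: -10 + 5 = -5
Cooled game: {10 | -5}
Left option = 10

10


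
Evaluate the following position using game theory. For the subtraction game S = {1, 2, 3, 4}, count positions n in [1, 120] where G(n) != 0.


Subtraction set S = {1, 2, 3, 4}, so G(n) = n mod 5.
G(n) = 0 when n is a multiple of 5.
Multiples of 5 in [1, 120]: 24
N-positions (nonzero Grundy) = 120 - 24 = 96

96


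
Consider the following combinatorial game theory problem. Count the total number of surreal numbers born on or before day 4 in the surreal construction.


Day 0: {|} = 0 is born. Count = 1.
Day n: the number of surreal numbers born by day n is 2^(n+1) - 1.
By day 0: 2^1 - 1 = 1
By day 1: 2^2 - 1 = 3
By day 2: 2^3 - 1 = 7
By day 3: 2^4 - 1 = 15
By day 4: 2^5 - 1 = 31
By day 4: 31 surreal numbers.

31


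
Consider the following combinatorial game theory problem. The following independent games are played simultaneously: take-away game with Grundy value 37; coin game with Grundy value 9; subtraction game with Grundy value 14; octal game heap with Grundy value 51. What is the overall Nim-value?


By the Sprague-Grundy theorem, the Grundy value of a sum of games is the XOR of individual Grundy values.
take-away game: Grundy value = 37. Running XOR: 0 XOR 37 = 37
coin game: Grundy value = 9. Running XOR: 37 XOR 9 = 44
subtraction game: Grundy value = 14. Running XOR: 44 XOR 14 = 34
octal game heap: Grundy value = 51. Running XOR: 34 XOR 51 = 17
The combined Grundy value is 17.

17


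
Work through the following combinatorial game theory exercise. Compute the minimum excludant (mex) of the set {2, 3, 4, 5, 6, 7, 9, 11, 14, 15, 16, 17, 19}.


Set = {2, 3, 4, 5, 6, 7, 9, 11, 14, 15, 16, 17, 19}
0 is NOT in the set. This is the mex.
mex = 0

0


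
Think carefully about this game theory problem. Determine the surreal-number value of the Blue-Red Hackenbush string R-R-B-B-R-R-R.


Edges (from ground): R-R-B-B-R-R-R
By Berlekamp's sign-expansion rule, a Blue-Red Hackenbush stalk has the value of the surreal number whose sign sequence is the edge sequence with B -> + and R -> -.
Sign sequence: --++---
Trace the sign expansion in the surreal number tree, starting from 0:
Edge 1: R (sign -) -> bounds (-inf, 0), value = -1
Edge 2: R (sign -) -> bounds (-inf, -1), value = -2
Edge 3: B (sign +) -> bounds (-2, -1), value = -3/2
Edge 4: B (sign +) -> bounds (-3/2, -1), value = -5/4
Edge 5: R (sign -) -> bounds (-3/2, -5/4), value = -11/8
Edge 6: R (sign -) -> bounds (-3/2, -11/8), value = -23/16
Edge 7: R (sign -) -> bounds (-3/2, -23/16), value = -47/32
Game value = -47/32

-47/32


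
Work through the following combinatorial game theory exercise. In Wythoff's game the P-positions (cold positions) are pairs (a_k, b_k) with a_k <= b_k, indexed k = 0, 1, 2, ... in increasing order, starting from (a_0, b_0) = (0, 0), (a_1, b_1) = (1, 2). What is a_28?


By Wythoff's theorem, a_k = floor(k * phi) and b_k = floor(k * phi^2) = a_k + k, where phi = (1 + sqrt(5))/2 is the golden ratio.
phi = (1 + sqrt(5))/2 = 1.618034
k = 28
k * phi = 28 * 1.618034 = 45.304952
a_28 = floor(k * phi) = 45

45


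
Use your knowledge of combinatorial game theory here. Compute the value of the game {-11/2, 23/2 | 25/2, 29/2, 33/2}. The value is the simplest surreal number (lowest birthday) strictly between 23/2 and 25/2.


Left options: {-11/2, 23/2}, max = 23/2
Right options: {25/2, 29/2, 33/2}, min = 25/2
All options are numbers and max(Left) < min(Right), so by the simplicity theorem the value is the simplest (earliest-born) number strictly between 23/2 and 25/2.
The only integer strictly between 23/2 and 25/2 is 12.
No non-integer in the interval can be simpler: if x is a non-integer in the interval, then floor(x) or ceil(x) also lies in the interval (the interval contains an integer), and both are proper prefixes of x's sign expansion, i.e. born earlier. So the game value is 12.
Game value = 12

12


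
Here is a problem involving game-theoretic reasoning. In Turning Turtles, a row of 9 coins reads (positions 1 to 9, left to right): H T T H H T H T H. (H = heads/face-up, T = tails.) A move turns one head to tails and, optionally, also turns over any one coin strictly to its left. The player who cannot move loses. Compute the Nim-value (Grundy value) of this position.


Coins: H T T H H T H T H
Key fact: a single head at position k behaves exactly like a Nim heap of size k (turning it to T and optionally flipping a coin at j < k corresponds to moving the heap from k to j, or to 0), and heads combine as a disjunctive sum (two heads at the same place would cancel, matching j XOR j = 0). So the Nim-value is the XOR of the 1-indexed positions of the heads.
Face-up positions (1-indexed): [1, 4, 5, 7, 9]
XOR 0 with 1: 0 XOR 1 = 1
XOR 1 with 4: 1 XOR 4 = 5
XOR 5 with 5: 5 XOR 5 = 0
XOR 0 with 7: 0 XOR 7 = 7
XOR 7 with 9: 7 XOR 9 = 14
Nim-value = 14

14
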